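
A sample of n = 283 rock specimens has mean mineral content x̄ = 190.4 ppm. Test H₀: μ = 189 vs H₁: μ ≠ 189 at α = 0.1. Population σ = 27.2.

z = (x̄ - μ₀)/(σ/√n) = (190.4 - 189)/(27.2/√283) = 0.866. Critical value: ±1.645. Since |0.866| ≤ 1.645, Fail to reject H₀.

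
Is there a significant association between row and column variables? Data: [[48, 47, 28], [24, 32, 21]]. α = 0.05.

χ² = 1.339. df = 2, critical = 5.991. Fail to reject H₀. No evidence of dependence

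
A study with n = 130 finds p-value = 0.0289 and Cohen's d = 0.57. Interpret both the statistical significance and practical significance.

Statistically significant (p = 0.0289 < 0.05). Cohen's d = 0.57 indicates a medium effect size. Both statistical and practical significance should be considered.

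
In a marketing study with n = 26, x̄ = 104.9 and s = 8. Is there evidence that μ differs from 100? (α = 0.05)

t = (x̄ - μ₀)/(s/√n) = (104.9 - 100)/(8/√26) = 3.123. df = 25, critical t = ±2.06. Reject H₀.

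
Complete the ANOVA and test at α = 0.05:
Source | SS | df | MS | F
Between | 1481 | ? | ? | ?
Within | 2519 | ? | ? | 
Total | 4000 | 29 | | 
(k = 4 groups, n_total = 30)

df_between = 3, df_within = 26. MS_between = 493.67, MS_within = 96.88. F = 5.095, F_crit ≈ 2.975. Reject H₀.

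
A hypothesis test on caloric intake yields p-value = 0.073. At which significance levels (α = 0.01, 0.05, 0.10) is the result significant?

p = 0.073. Significant at: α = 0.1.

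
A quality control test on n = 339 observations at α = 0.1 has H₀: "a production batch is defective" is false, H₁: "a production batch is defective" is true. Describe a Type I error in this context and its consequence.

Type I error: rejecting H₀ when it is true — concluding that a production batch is defective when in fact it is not. Consequence: scrapping a good batch — wasted material and cost for no reason.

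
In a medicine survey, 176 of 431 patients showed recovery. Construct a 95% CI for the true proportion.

p̂ = 0.408. CI = p̂ ± z*√(p̂(1-p̂)/n) = (0.362, 0.455)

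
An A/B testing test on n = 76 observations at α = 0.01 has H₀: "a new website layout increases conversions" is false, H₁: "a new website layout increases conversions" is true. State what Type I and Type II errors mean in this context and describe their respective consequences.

Type I (false positive): concluding that a new website layout increases conversions when it is not — rolling out a layout that doesn't actually help — wasted engineering effort. Type II (false negative): failing to conclude that a new website layout increases conversions when it is — discarding a layout that would have improved conversions — lost revenue. Which is costlier depends on domain priorities and is a judgement call rather than a statistical fact.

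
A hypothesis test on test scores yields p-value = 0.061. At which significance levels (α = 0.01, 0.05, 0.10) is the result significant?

p = 0.061. Significant at: α = 0.1.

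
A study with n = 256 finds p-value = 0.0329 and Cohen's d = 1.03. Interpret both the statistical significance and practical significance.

Statistically significant (p = 0.0329 < 0.05). Cohen's d = 1.03 indicates a large effect size. Both statistical and practical significance should be considered.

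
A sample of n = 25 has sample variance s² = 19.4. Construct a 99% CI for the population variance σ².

df = 24. χ²_{0.005} = 45.559, χ²_{0.995} = 9.886. CI for σ² = ((n-1)s²/χ²_{α/2}, (n-1)s²/χ²_{1-α/2}) = (24·19.4/45.559, 24·19.4/9.886) = (10.22, 47.1)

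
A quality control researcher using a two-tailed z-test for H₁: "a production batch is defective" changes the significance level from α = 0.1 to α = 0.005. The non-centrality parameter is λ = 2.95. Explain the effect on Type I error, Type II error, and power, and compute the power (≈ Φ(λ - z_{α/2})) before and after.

Decreasing α from 0.1 to 0.005:
• Type I error rate decreases (α is the Type I rate by definition).
• Critical value moves from z_{α/2} = 1.645 to 2.807, so power = Φ(λ - z_{α/2}) goes from Φ(2.95 - 1.645) = 0.904 to Φ(2.95 - 2.807) = 0.557.
• Type II error rate β = 1 - power therefore increases (0.096 → 0.443).
Appropriate when false positives are costly — here, scrapping a good batch — wasted material and cost for no reason.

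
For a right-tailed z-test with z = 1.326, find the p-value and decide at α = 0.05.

p = P(Z > 1.326) = 1 - Φ(1.326) ≈ 0.0924. Since p ≥ 0.05, fail to reject H₀ (not significant) at α = 0.05.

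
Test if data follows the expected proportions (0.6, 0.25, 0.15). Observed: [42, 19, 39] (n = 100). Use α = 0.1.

Expected: [60.0, 25.0, 15.0]. χ² = 45.24. df = 2, critical = 4.605. Reject H₀.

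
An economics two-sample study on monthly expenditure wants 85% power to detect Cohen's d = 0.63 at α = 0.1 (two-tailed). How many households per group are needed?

z_{α/2} = 1.645, z_β = Φ⁻¹(0.85) = 1.036. For medium effect (d = 0.63): n per group = 2(z_{α/2} + z_β)²/d² = 2(1.645 + 1.036)²/0.63² = 36.2 → 37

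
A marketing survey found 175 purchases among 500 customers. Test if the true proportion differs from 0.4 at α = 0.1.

p̂ = 0.35, p₀ = 0.4. z = (p̂ - p₀)/√(p₀(1-p₀)/n) = -2.282. Critical: ±1.645. Reject H₀.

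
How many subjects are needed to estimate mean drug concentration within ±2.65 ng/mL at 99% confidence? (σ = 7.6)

n = (z*σ/E)² = (2.576×7.6/2.65)² = 54.6 → n = 55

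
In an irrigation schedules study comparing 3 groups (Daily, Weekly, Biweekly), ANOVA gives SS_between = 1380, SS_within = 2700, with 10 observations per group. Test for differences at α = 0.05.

df_between = 2, df_within = 27. F = MS_between/MS_within = 690.0/100.0 = 6.9. F_crit ≈ 3.354. Reject H₀. At least one mean differs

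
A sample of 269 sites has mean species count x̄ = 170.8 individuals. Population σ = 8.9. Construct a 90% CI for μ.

CI = x̄ ± z*(σ/√n) = 170.8 ± 1.645(8.9/√269) = 170.8 ± 0.89 = (169.91, 171.69)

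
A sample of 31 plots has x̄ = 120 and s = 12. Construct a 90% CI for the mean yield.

CI = x̄ ± t*(s/√n) = 120 ± 1.697(12/√31) = (116.34, 123.66)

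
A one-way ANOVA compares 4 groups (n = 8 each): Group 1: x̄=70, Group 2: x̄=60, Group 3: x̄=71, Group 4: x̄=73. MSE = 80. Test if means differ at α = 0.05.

Grand mean = 68.5. SS_between = 808.0, MS_between = 269.33. F = 3.367, F_crit ≈ 2.947. Reject H₀.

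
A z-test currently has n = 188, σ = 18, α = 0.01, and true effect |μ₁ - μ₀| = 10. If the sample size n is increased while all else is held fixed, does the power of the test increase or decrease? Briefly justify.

Power increases: a larger n shrinks the standard error σ/√n, moving the sampling distribution under H₁ further from the critical value.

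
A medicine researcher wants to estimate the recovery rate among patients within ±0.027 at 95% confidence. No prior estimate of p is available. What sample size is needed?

Conservative approach: use p = 0.5 (maximizes p(1-p) = 0.25). n = z²(0.25)/E² = 1.96²×0.25/0.027² = 1317.4 → n = 1318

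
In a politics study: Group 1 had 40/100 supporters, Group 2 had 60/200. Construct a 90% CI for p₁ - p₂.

p̂₁ = 0.4, p̂₂ = 0.3. Difference = 0.1. CI = (0.003, 0.197)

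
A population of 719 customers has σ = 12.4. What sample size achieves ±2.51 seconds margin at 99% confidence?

Without FPC: n₀ = (2.576×12.4/2.51)² = 161.952. With FPC: n = n₀N/(n₀+N-1) = 132.3 → n = 133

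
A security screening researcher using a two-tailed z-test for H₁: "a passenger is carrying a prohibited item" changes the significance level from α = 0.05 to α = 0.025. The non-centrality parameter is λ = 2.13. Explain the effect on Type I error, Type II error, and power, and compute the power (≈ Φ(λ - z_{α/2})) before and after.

Decreasing α from 0.05 to 0.025:
• Type I error rate decreases (α is the Type I rate by definition).
• Critical value moves from z_{α/2} = 1.96 to 2.241, so power = Φ(λ - z_{α/2}) goes from Φ(2.13 - 1.96) = 0.567 to Φ(2.13 - 2.241) = 0.456.
• Type II error rate β = 1 - power therefore increases (0.433 → 0.544).
Appropriate when false positives are costly — here, detaining an innocent passenger — delay and inconvenience.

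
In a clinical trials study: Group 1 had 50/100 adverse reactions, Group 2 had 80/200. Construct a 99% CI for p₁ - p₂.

p̂₁ = 0.5, p̂₂ = 0.4. Difference = 0.1. CI = (-0.057, 0.257)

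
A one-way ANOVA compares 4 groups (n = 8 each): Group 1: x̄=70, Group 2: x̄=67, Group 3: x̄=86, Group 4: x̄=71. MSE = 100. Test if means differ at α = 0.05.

Grand mean = 73.5. SS_between = 1736.0, MS_between = 578.67. F = 5.787, F_crit ≈ 2.947. Reject H₀.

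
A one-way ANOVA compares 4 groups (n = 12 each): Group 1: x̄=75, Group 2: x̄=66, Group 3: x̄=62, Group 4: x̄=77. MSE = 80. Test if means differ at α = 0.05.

Grand mean = 70.0. SS_between = 1848.0, MS_between = 616.0. F = 7.7, F_crit ≈ 2.816. Reject H₀.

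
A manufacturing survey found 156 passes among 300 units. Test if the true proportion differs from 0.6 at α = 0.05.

p̂ = 0.52, p₀ = 0.6. z = (p̂ - p₀)/√(p₀(1-p₀)/n) = -2.828. Critical: ±1.96. Reject H₀.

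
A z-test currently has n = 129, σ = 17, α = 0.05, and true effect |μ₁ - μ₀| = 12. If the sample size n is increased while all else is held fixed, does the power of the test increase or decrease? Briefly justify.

Power increases: a larger n shrinks the standard error σ/√n, moving the sampling distribution under H₁ further from the critical value.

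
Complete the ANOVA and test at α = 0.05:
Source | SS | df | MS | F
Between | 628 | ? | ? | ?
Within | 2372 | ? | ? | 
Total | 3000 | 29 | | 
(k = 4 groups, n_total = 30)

df_between = 3, df_within = 26. MS_between = 209.33, MS_within = 91.23. F = 2.295, F_crit ≈ 2.975. Fail to reject H₀.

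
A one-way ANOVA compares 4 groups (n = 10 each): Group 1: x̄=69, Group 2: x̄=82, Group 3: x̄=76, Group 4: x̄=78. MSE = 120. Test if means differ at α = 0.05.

Grand mean = 76.25. SS_between = 887.5, MS_between = 295.83. F = 2.465, F_crit ≈ 2.866. Fail to reject H₀.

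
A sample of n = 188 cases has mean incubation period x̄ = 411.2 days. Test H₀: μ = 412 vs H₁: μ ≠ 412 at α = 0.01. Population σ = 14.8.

z = (x̄ - μ₀)/(σ/√n) = (411.2 - 412)/(14.8/√188) = -0.741. Critical value: ±2.576. Since |-0.741| ≤ 2.576, Fail to reject H₀.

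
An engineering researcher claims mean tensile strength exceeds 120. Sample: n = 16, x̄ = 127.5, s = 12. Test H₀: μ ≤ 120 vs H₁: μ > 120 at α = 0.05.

t = (127.5 - 120)/(12/√16) = 2.5, df = 15. Critical t = 1.753. Reject H₀.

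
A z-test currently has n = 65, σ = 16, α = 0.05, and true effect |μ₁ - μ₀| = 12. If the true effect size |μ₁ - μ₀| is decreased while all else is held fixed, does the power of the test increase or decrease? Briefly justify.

Power decreases: a smaller true effect decreases the non-centrality λ = |μ₁ - μ₀|/(σ/√n).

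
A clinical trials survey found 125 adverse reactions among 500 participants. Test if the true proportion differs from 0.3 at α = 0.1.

p̂ = 0.25, p₀ = 0.3. z = (p̂ - p₀)/√(p₀(1-p₀)/n) = -2.44. Critical: ±1.645. Reject H₀.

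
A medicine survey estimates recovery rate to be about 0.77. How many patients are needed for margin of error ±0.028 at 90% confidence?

n = z²p(1-p)/E² = 1.645²×0.77×0.23/0.028² = 611.3 → n = 612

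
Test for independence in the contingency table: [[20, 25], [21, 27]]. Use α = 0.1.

χ² = 0.005. df = 1, critical = 2.706. Fail to reject H₀. No evidence of dependence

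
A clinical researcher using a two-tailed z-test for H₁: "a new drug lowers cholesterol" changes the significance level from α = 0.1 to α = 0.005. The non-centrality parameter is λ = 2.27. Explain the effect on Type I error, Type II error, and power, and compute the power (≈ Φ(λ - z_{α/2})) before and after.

Decreasing α from 0.1 to 0.005:
• Type I error rate decreases (α is the Type I rate by definition).
• Critical value moves from z_{α/2} = 1.645 to 2.807, so power = Φ(λ - z_{α/2}) goes from Φ(2.27 - 1.645) = 0.734 to Φ(2.27 - 2.807) = 0.296.
• Type II error rate β = 1 - power therefore increases (0.266 → 0.704).
Appropriate when false positives are costly — here, approving an ineffective drug — patients take a useless medication and may skip effective alternatives.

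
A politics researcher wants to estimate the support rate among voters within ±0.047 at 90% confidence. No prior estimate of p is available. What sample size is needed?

Conservative approach: use p = 0.5 (maximizes p(1-p) = 0.25). n = z²(0.25)/E² = 1.645²×0.25/0.047² = 306.2 → n = 307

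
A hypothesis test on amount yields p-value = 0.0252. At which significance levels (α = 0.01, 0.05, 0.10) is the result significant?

p = 0.0252. Significant at: α = 0.05, 0.1.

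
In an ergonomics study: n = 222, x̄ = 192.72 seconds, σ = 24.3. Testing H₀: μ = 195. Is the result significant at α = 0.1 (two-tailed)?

z = (192.72 - 195)/(24.3/√222) = -1.398. Since |z| ≤ 1.645, not significant at α = 0.1.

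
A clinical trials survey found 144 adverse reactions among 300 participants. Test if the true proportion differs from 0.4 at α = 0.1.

p̂ = 0.48, p₀ = 0.4. z = (p̂ - p₀)/√(p₀(1-p₀)/n) = 2.828. Critical: ±1.645. Reject H₀.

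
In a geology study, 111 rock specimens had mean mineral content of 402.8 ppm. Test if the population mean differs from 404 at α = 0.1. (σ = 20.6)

z = (x̄ - μ₀)/(σ/√n) = (402.8 - 404)/(20.6/√111) = -0.614. Critical value: ±1.645. Since |-0.614| ≤ 1.645, Fail to reject H₀.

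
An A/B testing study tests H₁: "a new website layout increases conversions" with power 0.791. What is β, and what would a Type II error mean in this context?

β = 1 - power = 1 - 0.791 = 0.209. A Type II error is failing to reject H₀ when H₀ is false (false negative) — here, failing to conclude that a new website layout increases conversions when in fact it is true. Consequence: discarding a layout that would have improved conversions — lost revenue.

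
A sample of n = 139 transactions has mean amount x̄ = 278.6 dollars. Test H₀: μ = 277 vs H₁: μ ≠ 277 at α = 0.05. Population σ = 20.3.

z = (x̄ - μ₀)/(σ/√n) = (278.6 - 277)/(20.3/√139) = 0.929. Critical value: ±1.96. Since |0.929| ≤ 1.96, Fail to reject H₀.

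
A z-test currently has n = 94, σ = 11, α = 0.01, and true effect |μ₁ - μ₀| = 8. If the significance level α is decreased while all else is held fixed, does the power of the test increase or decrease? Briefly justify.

Power decreases: a smaller α raises the critical value, so less of the H₁ sampling distribution falls in the rejection region.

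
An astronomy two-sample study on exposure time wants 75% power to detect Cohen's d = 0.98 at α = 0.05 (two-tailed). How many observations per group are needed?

z_{α/2} = 1.96, z_β = Φ⁻¹(0.75) = 0.674. For large effect (d = 0.98): n per group = 2(z_{α/2} + z_β)²/d² = 2(1.96 + 0.674)²/0.98² = 14.4 → 15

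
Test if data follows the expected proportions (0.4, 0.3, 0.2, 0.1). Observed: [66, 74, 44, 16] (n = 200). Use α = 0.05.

Expected: [80.0, 60.0, 40.0, 20.0]. χ² = 6.917. df = 3, critical = 7.815. Fail to reject H₀.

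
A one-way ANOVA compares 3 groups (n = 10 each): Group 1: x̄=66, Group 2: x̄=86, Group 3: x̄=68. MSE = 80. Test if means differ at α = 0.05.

Grand mean = 73.33. SS_between = 2426.67, MS_between = 1213.33. F = 15.167, F_crit ≈ 3.354. Reject H₀.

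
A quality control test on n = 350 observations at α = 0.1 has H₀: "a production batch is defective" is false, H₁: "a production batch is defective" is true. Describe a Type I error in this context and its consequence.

Type I error: rejecting H₀ when it is true — concluding that a production batch is defective when in fact it is not. Consequence: scrapping a good batch — wasted material and cost for no reason.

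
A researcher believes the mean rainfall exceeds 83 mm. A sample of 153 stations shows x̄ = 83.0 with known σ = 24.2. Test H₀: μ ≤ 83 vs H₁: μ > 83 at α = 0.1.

z = 0.0. Critical value: 1.28. Fail to reject H₀.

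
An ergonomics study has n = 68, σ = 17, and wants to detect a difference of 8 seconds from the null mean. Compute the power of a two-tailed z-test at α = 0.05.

SE = σ/√n = 17/√68 = 2.062. Non-centrality λ = d/SE = 8/2.062 = 3.881. Power ≈ Φ(λ - z_{α/2}) = Φ(3.881 - 1.96) = Φ(1.921) = 0.973.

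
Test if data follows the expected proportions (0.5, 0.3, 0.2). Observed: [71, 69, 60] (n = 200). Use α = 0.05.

Expected: [100.0, 60.0, 40.0]. χ² = 19.76. df = 2, critical = 5.991. Reject H₀.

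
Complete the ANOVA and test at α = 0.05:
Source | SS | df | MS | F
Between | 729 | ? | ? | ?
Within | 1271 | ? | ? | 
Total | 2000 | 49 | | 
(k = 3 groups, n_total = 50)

df_between = 2, df_within = 47. MS_between = 364.5, MS_within = 27.04. F = 13.479, F_crit ≈ 3.195. Reject H₀.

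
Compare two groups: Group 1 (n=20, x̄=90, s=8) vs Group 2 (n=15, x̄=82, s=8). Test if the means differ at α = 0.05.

Pooled sp = 8.0. t = 2.928, df = 33. Critical t = ±2.035. Reject H₀.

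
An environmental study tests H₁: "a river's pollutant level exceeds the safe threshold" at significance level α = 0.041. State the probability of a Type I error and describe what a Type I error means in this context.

P(Type I error) = α = 0.041. A Type I error is rejecting H₀ when H₀ is actually true (false positive) — here, concluding that a river's pollutant level exceeds the safe threshold when in fact this is not the case. Consequence: shutting down a compliant factory unnecessarily.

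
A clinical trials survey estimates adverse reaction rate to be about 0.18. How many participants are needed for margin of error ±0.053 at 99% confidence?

n = z²p(1-p)/E² = 2.576²×0.18×0.82/0.053² = 348.7 → n = 349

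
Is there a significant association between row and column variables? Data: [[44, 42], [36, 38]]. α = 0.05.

χ² = 0.101. df = 1, critical = 3.841. Fail to reject H₀. No evidence of dependence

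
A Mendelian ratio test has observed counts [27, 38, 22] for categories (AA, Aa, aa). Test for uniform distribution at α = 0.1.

Expected = 29 each. χ² = Σ(O-E)²/E = 4.621. df = 2, critical value = 4.605. Reject H₀.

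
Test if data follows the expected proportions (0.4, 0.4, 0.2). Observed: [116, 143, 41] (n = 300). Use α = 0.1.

Expected: [120.0, 120.0, 60.0]. χ² = 10.558. df = 2, critical = 4.605. Reject H₀.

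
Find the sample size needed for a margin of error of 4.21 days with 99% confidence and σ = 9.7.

n = (z*σ/E)² = (2.576×9.7/4.21)² = 35.2 → n = 36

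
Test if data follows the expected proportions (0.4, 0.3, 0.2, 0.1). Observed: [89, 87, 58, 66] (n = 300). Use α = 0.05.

Expected: [120.0, 90.0, 60.0, 30.0]. χ² = 51.375. df = 3, critical = 7.815. Reject H₀.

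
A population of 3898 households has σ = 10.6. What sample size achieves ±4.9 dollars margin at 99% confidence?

Without FPC: n₀ = (2.576×10.6/4.9)² = 31.054. With FPC: n = n₀N/(n₀+N-1) = 30.8 → n = 31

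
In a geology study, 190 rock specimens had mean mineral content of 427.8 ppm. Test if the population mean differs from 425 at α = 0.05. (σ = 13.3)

z = (x̄ - μ₀)/(σ/√n) = (427.8 - 425)/(13.3/√190) = 2.902. Critical value: ±1.96. Since |2.902| > 1.96, Reject H₀.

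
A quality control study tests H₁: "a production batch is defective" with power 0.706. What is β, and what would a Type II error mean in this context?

β = 1 - power = 1 - 0.706 = 0.294. A Type II error is failing to reject H₀ when H₀ is false (false negative) — here, failing to conclude that a production batch is defective when in fact it is true. Consequence: shipping a defective batch — faulty products reach customers.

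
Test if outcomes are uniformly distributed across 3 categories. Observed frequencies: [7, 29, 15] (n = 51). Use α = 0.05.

Expected = 17 each. χ² = Σ(O-E)²/E = 14.588. df = 2, critical value = 5.991. Reject H₀.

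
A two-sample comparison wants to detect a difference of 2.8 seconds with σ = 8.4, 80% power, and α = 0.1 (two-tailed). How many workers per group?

n per group = 2(z_α/2 + z_β)²σ²/d² = 2×(1.645 + 0.84)²×8.4²/2.8² = 111.2 → n = 112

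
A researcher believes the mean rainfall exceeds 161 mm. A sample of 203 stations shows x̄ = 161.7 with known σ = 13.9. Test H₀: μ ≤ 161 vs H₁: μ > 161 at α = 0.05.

z = 0.718. Critical value: 1.645. Fail to reject H₀.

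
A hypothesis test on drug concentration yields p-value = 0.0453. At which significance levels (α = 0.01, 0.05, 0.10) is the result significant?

p = 0.0453. Significant at: α = 0.05, 0.1.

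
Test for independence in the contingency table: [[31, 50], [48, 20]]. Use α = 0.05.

χ² = 15.499. df = 1, critical = 3.841. Reject H₀. Variables are dependent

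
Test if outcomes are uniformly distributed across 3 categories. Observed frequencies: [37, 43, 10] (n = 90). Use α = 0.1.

Expected = 30 each. χ² = Σ(O-E)²/E = 20.6. df = 2, critical value = 4.605. Reject H₀.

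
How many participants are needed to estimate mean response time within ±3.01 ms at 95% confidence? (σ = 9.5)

n = (z*σ/E)² = (1.96×9.5/3.01)² = 38.3 → n = 39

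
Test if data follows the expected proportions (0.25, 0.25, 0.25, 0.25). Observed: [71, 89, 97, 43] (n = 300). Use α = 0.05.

Expected: [75.0, 75.0, 75.0, 75.0]. χ² = 22.933. df = 3, critical = 7.815. Reject H₀.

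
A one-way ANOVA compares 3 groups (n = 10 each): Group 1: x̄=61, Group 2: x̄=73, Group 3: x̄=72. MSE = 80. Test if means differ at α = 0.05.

Grand mean = 68.67. SS_between = 886.67, MS_between = 443.33. F = 5.542, F_crit ≈ 3.354. Reject H₀.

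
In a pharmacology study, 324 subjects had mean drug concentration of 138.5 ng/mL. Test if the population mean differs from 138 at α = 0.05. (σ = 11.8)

z = (x̄ - μ₀)/(σ/√n) = (138.5 - 138)/(11.8/√324) = 0.763. Critical value: ±1.96. Since |0.763| ≤ 1.96, Fail to reject H₀.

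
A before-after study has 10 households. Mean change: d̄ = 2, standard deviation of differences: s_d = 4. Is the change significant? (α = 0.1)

t = d̄/(s_d/√n) = 2/(4/√10) = 1.581. df = 9, critical t = ±1.833. Fail to reject H₀.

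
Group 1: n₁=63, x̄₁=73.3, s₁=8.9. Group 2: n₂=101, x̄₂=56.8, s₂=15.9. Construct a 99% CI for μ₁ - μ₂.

Difference = 16.5. SE = √(8.9²/63 + 15.9²/101) = 1.939. CI = (11.5, 21.5)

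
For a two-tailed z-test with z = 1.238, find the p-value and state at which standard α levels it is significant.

p = 2·P(Z > |1.238|) = 2·(1 - Φ(1.238)) ≈ 0.2157. Not significant at any standard level.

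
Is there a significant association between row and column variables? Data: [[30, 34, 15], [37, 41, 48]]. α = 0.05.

χ² = 8.333. df = 2, critical = 5.991. Reject H₀. Variables are dependent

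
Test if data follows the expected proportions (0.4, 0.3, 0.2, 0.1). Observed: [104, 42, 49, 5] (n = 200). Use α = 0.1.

Expected: [80.0, 60.0, 40.0, 20.0]. χ² = 25.875. df = 3, critical = 6.251. Reject H₀.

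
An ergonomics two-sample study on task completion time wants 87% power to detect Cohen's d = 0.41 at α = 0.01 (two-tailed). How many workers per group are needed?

z_{α/2} = 2.576, z_β = Φ⁻¹(0.87) = 1.126. For small effect (d = 0.41): n per group = 2(z_{α/2} + z_β)²/d² = 2(2.576 + 1.126)²/0.41² = 163.1 → 164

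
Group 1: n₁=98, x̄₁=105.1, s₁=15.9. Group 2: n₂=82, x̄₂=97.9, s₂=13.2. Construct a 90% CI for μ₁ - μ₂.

Difference = 7.2. SE = √(15.9²/98 + 13.2²/82) = 2.169. CI = (3.63, 10.77)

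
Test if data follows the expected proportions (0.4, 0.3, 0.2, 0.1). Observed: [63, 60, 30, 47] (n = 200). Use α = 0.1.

Expected: [80.0, 60.0, 40.0, 20.0]. χ² = 42.562. df = 3, critical = 6.251. Reject H₀.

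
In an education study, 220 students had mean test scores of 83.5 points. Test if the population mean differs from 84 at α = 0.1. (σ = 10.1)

z = (x̄ - μ₀)/(σ/√n) = (83.5 - 84)/(10.1/√220) = -0.734. Critical value: ±1.645. Since |-0.734| ≤ 1.645, Fail to reject H₀.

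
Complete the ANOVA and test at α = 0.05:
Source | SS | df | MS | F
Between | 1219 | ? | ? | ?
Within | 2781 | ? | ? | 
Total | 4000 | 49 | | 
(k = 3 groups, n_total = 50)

df_between = 2, df_within = 47. MS_between = 609.5, MS_within = 59.17. F = 10.301, F_crit ≈ 3.195. Reject H₀.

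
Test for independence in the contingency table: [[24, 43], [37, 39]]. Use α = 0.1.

χ² = 2.409. df = 1, critical = 2.706. Fail to reject H₀. No evidence of dependence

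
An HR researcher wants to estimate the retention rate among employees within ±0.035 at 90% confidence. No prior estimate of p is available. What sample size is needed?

Conservative approach: use p = 0.5 (maximizes p(1-p) = 0.25). n = z²(0.25)/E² = 1.645²×0.25/0.035² = 552.2 → n = 553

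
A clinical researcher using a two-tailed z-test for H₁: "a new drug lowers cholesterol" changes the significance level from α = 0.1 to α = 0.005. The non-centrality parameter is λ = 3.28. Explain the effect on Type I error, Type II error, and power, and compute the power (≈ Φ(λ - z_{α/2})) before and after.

Decreasing α from 0.1 to 0.005:
• Type I error rate decreases (α is the Type I rate by definition).
• Critical value moves from z_{α/2} = 1.645 to 2.807, so power = Φ(λ - z_{α/2}) goes from Φ(3.28 - 1.645) = 0.949 to Φ(3.28 - 2.807) = 0.682.
• Type II error rate β = 1 - power therefore increases (0.051 → 0.318).
Appropriate when false positives are costly — here, approving an ineffective drug — patients take a useless medication and may skip effective alternatives.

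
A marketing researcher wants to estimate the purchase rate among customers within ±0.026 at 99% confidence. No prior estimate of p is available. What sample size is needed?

Conservative approach: use p = 0.5 (maximizes p(1-p) = 0.25). n = z²(0.25)/E² = 2.576²×0.25/0.026² = 2454.1 → n = 2455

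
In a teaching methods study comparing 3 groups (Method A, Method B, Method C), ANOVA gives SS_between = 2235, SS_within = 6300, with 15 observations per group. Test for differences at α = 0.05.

df_between = 2, df_within = 42. F = MS_between/MS_within = 1117.5/150.0 = 7.45. F_crit ≈ 3.22. Reject H₀. At least one mean differs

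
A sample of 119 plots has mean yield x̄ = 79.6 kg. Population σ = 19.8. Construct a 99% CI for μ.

CI = x̄ ± z*(σ/√n) = 79.6 ± 2.576(19.8/√119) = 79.6 ± 4.68 = (74.92, 84.28)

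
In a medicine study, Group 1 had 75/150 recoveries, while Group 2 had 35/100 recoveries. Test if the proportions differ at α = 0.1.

p̂₁ = 0.5, p̂₂ = 0.35, pooled p̂ = 0.44. z = 2.341. Critical: ±1.645. Reject H₀.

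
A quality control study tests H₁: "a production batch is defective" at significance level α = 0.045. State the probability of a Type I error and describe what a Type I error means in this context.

P(Type I error) = α = 0.045. A Type I error is rejecting H₀ when H₀ is actually true (false positive) — here, concluding that a production batch is defective when in fact this is not the case. Consequence: scrapping a good batch — wasted material and cost for no reason.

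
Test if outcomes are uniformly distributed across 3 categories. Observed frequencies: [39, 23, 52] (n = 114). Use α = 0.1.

Expected = 38 each. χ² = Σ(O-E)²/E = 11.105. df = 2, critical value = 4.605. Reject H₀.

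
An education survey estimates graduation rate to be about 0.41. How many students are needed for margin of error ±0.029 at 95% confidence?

n = z²p(1-p)/E² = 1.96²×0.41×0.59/0.029² = 1105.0 → n = 1105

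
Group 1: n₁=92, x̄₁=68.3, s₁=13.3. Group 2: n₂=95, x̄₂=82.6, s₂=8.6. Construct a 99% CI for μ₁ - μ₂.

Difference = -14.3. SE = √(13.3²/92 + 8.6²/95) = 1.644. CI = (-18.53, -10.07)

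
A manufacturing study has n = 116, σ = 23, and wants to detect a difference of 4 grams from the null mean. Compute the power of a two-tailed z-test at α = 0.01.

SE = σ/√n = 23/√116 = 2.135. Non-centrality λ = d/SE = 4/2.135 = 1.873. Power ≈ Φ(λ - z_{α/2}) = Φ(1.873 - 2.576) = Φ(-0.703) = 0.241.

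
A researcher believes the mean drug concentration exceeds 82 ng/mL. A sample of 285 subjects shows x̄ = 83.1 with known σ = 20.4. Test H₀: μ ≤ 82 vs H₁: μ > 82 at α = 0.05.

z = 0.91. Critical value: 1.645. Fail to reject H₀.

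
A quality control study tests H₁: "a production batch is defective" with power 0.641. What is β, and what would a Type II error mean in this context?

β = 1 - power = 1 - 0.641 = 0.359. A Type II error is failing to reject H₀ when H₀ is false (false negative) — here, failing to conclude that a production batch is defective when in fact it is true. Consequence: shipping a defective batch — faulty products reach customers.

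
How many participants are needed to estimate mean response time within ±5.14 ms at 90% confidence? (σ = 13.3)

n = (z*σ/E)² = (1.645×13.3/5.14)² = 18.1 → n = 19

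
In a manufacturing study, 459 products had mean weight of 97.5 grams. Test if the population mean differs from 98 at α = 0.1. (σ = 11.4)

z = (x̄ - μ₀)/(σ/√n) = (97.5 - 98)/(11.4/√459) = -0.94. Critical value: ±1.645. Since |-0.94| ≤ 1.645, Fail to reject H₀.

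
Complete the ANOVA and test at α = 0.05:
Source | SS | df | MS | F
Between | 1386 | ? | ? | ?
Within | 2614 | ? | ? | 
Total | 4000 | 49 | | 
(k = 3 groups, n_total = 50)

df_between = 2, df_within = 47. MS_between = 693.0, MS_within = 55.62. F = 12.46, F_crit ≈ 3.195. Reject H₀.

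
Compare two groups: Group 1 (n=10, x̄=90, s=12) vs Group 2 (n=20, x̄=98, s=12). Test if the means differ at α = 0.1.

Pooled sp = 12.0. t = -1.721, df = 28. Critical t = ±1.701. Reject H₀.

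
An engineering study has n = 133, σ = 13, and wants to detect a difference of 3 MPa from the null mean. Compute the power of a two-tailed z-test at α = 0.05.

SE = σ/√n = 13/√133 = 1.127. Non-centrality λ = d/SE = 3/1.127 = 2.661. Power ≈ Φ(λ - z_{α/2}) = Φ(2.661 - 1.96) = Φ(0.701) = 0.758.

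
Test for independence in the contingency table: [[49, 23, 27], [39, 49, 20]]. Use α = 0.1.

χ² = 11.198. df = 2, critical = 4.605. Reject H₀. Variables are dependent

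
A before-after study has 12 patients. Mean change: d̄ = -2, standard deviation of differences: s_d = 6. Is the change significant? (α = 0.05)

t = d̄/(s_d/√n) = -2/(6/√12) = -1.155. df = 11, critical t = ±2.201. Fail to reject H₀.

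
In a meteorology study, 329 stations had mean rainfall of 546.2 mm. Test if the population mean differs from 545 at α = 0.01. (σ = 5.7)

z = (x̄ - μ₀)/(σ/√n) = (546.2 - 545)/(5.7/√329) = 3.819. Critical value: ±2.576. Since |3.819| > 2.576, Reject H₀.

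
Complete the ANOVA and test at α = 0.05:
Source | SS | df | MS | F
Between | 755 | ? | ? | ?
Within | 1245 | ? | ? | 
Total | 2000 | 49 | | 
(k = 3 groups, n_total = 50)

df_between = 2, df_within = 47. MS_between = 377.5, MS_within = 26.49. F = 14.251, F_crit ≈ 3.195. Reject H₀.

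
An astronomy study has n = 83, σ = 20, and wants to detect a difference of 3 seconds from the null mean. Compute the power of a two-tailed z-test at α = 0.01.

SE = σ/√n = 20/√83 = 2.195. Non-centrality λ = d/SE = 3/2.195 = 1.367. Power ≈ Φ(λ - z_{α/2}) = Φ(1.367 - 2.576) = Φ(-1.209) = 0.113.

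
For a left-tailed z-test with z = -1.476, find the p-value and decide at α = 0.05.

p = P(Z < -1.476) = Φ(-1.476) ≈ 0.07. Since p ≥ 0.05, fail to reject H₀ (not significant) at α = 0.05.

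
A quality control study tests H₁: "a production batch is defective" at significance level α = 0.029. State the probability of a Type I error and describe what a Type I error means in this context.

P(Type I error) = α = 0.029. A Type I error is rejecting H₀ when H₀ is actually true (false positive) — here, concluding that a production batch is defective when in fact this is not the case. Consequence: scrapping a good batch — wasted material and cost for no reason.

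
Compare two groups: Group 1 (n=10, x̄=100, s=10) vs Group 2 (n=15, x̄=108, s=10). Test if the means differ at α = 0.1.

Pooled sp = 10.0. t = -1.96, df = 23. Critical t = ±1.714. Reject H₀.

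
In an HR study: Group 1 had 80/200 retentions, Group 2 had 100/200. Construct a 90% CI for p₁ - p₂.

p̂₁ = 0.4, p̂₂ = 0.5. Difference = -0.1. CI = (-0.181, -0.019)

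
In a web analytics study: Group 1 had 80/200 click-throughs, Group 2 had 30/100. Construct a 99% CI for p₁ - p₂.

p̂₁ = 0.4, p̂₂ = 0.3. Difference = 0.1. CI = (-0.048, 0.248)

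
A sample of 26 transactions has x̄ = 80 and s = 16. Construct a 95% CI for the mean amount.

CI = x̄ ± t*(s/√n) = 80 ± 2.06(16/√26) = (73.54, 86.46)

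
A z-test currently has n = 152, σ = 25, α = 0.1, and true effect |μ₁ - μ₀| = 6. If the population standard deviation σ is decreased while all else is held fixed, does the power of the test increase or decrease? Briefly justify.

Power increases: a smaller σ shrinks the standard error σ/√n, moving the sampling distribution under H₁ further from the critical value.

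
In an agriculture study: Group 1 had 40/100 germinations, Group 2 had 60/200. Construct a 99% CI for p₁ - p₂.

p̂₁ = 0.4, p̂₂ = 0.3. Difference = 0.1. CI = (-0.051, 0.251)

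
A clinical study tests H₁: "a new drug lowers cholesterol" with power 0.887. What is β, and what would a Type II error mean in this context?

β = 1 - power = 1 - 0.887 = 0.113. A Type II error is failing to reject H₀ when H₀ is false (false negative) — here, failing to conclude that a new drug lowers cholesterol when in fact it is true. Consequence: shelving an effective drug — patients miss out on a treatment that would have helped.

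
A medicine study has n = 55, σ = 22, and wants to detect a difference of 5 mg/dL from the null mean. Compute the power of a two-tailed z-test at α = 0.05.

SE = σ/√n = 22/√55 = 2.966. Non-centrality λ = d/SE = 5/2.966 = 1.685. Power ≈ Φ(λ - z_{α/2}) = Φ(1.685 - 1.96) = Φ(-0.275) = 0.392.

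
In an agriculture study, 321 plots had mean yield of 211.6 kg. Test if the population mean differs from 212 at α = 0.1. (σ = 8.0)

z = (x̄ - μ₀)/(σ/√n) = (211.6 - 212)/(8.0/√321) = -0.896. Critical value: ±1.645. Since |-0.896| ≤ 1.645, Fail to reject H₀.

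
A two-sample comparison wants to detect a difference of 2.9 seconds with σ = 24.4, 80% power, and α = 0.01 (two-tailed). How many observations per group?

n per group = 2(z_α/2 + z_β)²σ²/d² = 2×(2.576 + 0.84)²×24.4²/2.9² = 1652.1 → n = 1653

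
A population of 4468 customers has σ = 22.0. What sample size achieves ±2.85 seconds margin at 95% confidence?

Without FPC: n₀ = (1.96×22.0/2.85)² = 228.912. With FPC: n = n₀N/(n₀+N-1) = 217.8 → n = 218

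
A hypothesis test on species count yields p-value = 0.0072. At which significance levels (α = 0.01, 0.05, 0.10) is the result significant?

p = 0.0072. Significant at: α = 0.01, 0.05, 0.1.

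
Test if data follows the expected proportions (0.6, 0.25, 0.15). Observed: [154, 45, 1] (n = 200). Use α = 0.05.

Expected: [120.0, 50.0, 30.0]. χ² = 38.167. df = 2, critical = 5.991. Reject H₀.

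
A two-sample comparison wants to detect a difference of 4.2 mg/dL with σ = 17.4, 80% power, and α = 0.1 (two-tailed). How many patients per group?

n per group = 2(z_α/2 + z_β)²σ²/d² = 2×(1.645 + 0.84)²×17.4²/4.2² = 212.0 → n = 212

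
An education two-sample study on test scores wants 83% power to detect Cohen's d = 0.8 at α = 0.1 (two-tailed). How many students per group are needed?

z_{α/2} = 1.645, z_β = Φ⁻¹(0.83) = 0.954. For large effect (d = 0.8): n per group = 2(z_{α/2} + z_β)²/d² = 2(1.645 + 0.954)²/0.8² = 21.1 → 22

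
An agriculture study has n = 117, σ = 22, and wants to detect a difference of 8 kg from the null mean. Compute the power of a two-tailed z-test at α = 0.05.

SE = σ/√n = 22/√117 = 2.034. Non-centrality λ = d/SE = 8/2.034 = 3.933. Power ≈ Φ(λ - z_{α/2}) = Φ(3.933 - 1.96) = Φ(1.973) = 0.976.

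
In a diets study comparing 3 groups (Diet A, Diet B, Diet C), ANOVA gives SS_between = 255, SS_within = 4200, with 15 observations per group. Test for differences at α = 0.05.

df_between = 2, df_within = 42. F = MS_between/MS_within = 127.5/100.0 = 1.275. F_crit ≈ 3.22. Fail to reject H₀.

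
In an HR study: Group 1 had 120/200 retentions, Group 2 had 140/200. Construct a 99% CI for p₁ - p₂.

p̂₁ = 0.6, p̂₂ = 0.7. Difference = -0.1. CI = (-0.222, 0.022)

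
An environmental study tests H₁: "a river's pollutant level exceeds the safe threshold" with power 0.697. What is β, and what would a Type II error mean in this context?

β = 1 - power = 1 - 0.697 = 0.303. A Type II error is failing to reject H₀ when H₀ is false (false negative) — here, failing to conclude that a river's pollutant level exceeds the safe threshold when in fact it is true. Consequence: allowing unsafe pollution to continue.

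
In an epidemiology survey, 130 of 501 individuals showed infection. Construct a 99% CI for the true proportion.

p̂ = 0.259. CI = p̂ ± z*√(p̂(1-p̂)/n) = (0.209, 0.31)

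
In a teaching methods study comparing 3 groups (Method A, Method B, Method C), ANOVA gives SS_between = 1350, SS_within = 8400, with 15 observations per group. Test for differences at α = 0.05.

df_between = 2, df_within = 42. F = MS_between/MS_within = 675.0/200.0 = 3.375. F_crit ≈ 3.22. Reject H₀. At least one mean differs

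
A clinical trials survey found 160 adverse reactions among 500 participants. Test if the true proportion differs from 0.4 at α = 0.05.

p̂ = 0.32, p₀ = 0.4. z = (p̂ - p₀)/√(p₀(1-p₀)/n) = -3.651. Critical: ±1.96. Reject H₀.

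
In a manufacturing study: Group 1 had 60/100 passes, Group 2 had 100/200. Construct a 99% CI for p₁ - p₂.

p̂₁ = 0.6, p̂₂ = 0.5. Difference = 0.1. CI = (-0.056, 0.256)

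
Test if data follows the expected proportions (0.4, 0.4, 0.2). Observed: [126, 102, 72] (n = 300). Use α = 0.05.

Expected: [120.0, 120.0, 60.0]. χ² = 5.4. df = 2, critical = 5.991. Fail to reject H₀.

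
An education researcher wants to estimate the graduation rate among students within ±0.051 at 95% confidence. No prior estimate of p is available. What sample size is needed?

Conservative approach: use p = 0.5 (maximizes p(1-p) = 0.25). n = z²(0.25)/E² = 1.96²×0.25/0.051² = 369.2 → n = 370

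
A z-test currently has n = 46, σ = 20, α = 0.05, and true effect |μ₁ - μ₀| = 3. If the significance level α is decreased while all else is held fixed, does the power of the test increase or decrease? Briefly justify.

Power decreases: a smaller α raises the critical value, so less of the H₁ sampling distribution falls in the rejection region.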